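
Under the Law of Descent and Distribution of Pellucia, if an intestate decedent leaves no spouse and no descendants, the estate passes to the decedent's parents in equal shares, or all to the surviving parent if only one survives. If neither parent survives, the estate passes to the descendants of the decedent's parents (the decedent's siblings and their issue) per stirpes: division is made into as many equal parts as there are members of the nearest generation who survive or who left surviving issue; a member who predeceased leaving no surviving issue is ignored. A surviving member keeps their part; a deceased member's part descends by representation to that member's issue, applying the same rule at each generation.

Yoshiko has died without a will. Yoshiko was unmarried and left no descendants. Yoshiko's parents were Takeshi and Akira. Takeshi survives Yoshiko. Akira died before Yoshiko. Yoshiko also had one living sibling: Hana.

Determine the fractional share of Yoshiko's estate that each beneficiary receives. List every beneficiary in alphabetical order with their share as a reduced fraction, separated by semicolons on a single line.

Only one parent, Takeshi, survives, so Takeshi takes the entire estate. The siblings take nothing because a surviving parent has priority.

Takeshi 1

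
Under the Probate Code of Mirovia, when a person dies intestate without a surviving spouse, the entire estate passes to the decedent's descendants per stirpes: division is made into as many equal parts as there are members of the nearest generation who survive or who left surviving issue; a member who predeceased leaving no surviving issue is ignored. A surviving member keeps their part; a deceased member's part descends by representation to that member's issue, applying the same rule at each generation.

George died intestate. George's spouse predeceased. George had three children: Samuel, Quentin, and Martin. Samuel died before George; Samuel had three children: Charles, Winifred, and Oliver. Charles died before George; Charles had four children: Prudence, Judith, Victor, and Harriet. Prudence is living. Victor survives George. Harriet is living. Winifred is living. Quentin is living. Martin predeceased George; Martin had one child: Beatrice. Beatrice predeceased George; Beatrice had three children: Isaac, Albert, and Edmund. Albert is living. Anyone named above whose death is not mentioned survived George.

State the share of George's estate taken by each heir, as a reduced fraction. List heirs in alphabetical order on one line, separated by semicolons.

Albert 1/9; Edmund 1/9; Harriet 1/36; Isaac 1/9; Judith 1/36; Oliver 1/9; Prudence 1/36; Quentin 1/3; Victor 1/36; Winifred 1/9

There is no surviving spouse, so the entire estate passes to George's descendants per stirpes.
The estate is divided into 3 equal shares of 1/3 among Samuel, Quentin, Martin.
Samuel predeceased; the 1/3 allotted to Samuel's branch passes to Samuel's issue by representation.
The 1/3 is divided into 3 equal shares of 1/9 among Charles, Winifred, Oliver.
Charles predeceased; the 1/9 allotted to Charles's branch passes to Charles's issue by representation.
The 1/9 is divided into 4 equal shares of 1/36 among Prudence, Judith, Victor, Harriet.
Prudence is living and takes 1/36.
Judith is living and takes 1/36.
Victor is living and takes 1/36.
Harriet is living and takes 1/36.
Winifred is living and takes 1/9.
Oliver is living and takes 1/9.
Quentin is living and takes 1/3.
Martin predeceased; the 1/3 allotted to Martin's branch passes to Martin's issue by representation.
Beatrice's line is the sole branch at this level, so the full 1/3 passes to Beatrice's issue by representation.
The 1/3 is divided into 3 equal shares of 1/9 among Isaac, Albert, Edmund.
Isaac is living and takes 1/9.
Albert is living and takes 1/9.
Edmund is living and takes 1/9.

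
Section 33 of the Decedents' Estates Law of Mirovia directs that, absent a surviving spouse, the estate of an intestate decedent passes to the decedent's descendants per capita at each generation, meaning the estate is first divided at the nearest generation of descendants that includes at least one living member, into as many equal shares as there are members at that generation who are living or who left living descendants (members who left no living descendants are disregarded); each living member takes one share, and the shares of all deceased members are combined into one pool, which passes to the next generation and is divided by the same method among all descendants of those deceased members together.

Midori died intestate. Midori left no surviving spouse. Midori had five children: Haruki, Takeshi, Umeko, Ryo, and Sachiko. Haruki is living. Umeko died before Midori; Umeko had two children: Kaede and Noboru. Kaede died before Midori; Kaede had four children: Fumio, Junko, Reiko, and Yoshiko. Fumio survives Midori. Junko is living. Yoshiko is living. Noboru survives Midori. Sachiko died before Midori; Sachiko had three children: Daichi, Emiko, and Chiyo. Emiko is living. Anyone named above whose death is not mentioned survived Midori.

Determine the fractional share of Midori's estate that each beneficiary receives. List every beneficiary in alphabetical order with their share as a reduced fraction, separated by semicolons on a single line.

There is no surviving spouse, so the entire estate passes to Midori's descendants per capita at each generation.
At generation 1 (Haruki, Takeshi, Umeko, Ryo, Sachiko) there are 5 shares of (1)/5 = 1/5 each.
Living: Haruki, Takeshi, and Ryo — each takes 1/5.
Deceased: Umeko and Sachiko. Their combined 2/5 is pooled and carried to generation 2.
At generation 2 (Kaede, Noboru, Daichi, Emiko, Chiyo) there are 5 shares of (2/5)/5 = 2/25 each.
Living: Noboru, Daichi, Emiko, and Chiyo — each takes 2/25.
Deceased: Kaede. That 2/25 share is carried to generation 3.
At generation 3 (Fumio, Junko, Reiko, Yoshiko) there are 4 shares of (2/25)/4 = 1/50 each.
Living: Fumio, Junko, Reiko, and Yoshiko — each takes 1/50.

Chiyo 2/25; Daichi 2/25; Emiko 2/25; Fumio 1/50; Haruki 1/5; Junko 1/50; Noboru 2/25; Reiko 1/50; Ryo 1/5; Takeshi 1/5; Yoshiko 1/50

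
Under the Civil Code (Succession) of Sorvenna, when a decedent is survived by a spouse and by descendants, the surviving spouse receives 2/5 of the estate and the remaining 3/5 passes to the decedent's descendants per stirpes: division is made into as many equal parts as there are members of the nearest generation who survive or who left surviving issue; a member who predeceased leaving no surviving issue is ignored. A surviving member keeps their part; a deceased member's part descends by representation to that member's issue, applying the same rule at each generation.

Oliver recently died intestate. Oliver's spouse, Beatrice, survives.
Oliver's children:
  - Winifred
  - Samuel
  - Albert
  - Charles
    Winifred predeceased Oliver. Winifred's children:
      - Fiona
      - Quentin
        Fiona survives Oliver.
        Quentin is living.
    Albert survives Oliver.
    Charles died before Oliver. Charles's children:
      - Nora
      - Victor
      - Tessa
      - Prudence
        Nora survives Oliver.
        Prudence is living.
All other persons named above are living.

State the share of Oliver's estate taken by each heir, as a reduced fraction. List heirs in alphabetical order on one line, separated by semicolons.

Albert 3/20; Beatrice 2/5; Fiona 3/40; Nora 3/80; Prudence 3/80; Quentin 3/40; Samuel 3/20; Tessa 3/80; Victor 3/80

Beatrice, as surviving spouse, takes 2/5.
The remaining 3/5 passes to Oliver's descendants per stirpes.
The 3/5 is divided into 4 equal shares of 3/20 among Winifred, Samuel, Albert, Charles.
Winifred predeceased; the 3/20 allotted to Winifred's branch passes to Winifred's issue by representation.
The 3/20 is divided into 2 equal shares of 3/40 among Fiona, Quentin.
Fiona is living and takes 3/40.
Quentin is living and takes 3/40.
Samuel is living and takes 3/20.
Albert is living and takes 3/20.
Charles predeceased; the 3/20 allotted to Charles's branch passes to Charles's issue by representation.
The 3/20 is divided into 4 equal shares of 3/80 among Nora, Victor, Tessa, Prudence.
Nora is living and takes 3/80.
Victor is living and takes 3/80.
Tessa is living and takes 3/80.
Prudence is living and takes 3/80.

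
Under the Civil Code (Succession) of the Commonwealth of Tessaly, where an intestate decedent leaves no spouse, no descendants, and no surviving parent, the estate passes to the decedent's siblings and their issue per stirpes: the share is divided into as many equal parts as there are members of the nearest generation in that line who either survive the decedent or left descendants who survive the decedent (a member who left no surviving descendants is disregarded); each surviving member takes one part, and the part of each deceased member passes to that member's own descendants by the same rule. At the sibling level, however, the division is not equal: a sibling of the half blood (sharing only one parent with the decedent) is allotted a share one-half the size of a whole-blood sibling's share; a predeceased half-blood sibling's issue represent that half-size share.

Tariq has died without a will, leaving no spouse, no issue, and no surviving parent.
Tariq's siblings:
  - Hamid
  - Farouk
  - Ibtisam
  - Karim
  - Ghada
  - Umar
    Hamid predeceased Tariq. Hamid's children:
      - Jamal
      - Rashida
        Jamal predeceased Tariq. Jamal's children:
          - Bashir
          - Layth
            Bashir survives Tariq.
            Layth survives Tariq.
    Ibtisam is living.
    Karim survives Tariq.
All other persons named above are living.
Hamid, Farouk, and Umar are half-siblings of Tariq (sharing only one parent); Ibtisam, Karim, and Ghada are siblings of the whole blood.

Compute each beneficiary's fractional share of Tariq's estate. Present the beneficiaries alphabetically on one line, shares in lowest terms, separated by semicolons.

Bashir 1/36; Farouk 1/9; Ghada 2/9; Ibtisam 2/9; Karim 2/9; Layth 1/36; Rashida 1/18; Umar 1/9

No spouse, descendants, or parent survives, so the estate passes to Tariq's siblings per stirpes.
Half-blood siblings count for one-half the weight of whole-blood siblings at the initial division.
Dividing 1 in proportion to weights (total weight 9/2): Hamid (weight 1/2) → 1/9; Farouk (weight 1/2) → 1/9; Ibtisam (weight 1) → 2/9; Karim (weight 1) → 2/9; Ghada (weight 1) → 2/9; Umar (weight 1/2) → 1/9.
Hamid predeceased; the 1/9 allotted to Hamid's branch passes to Hamid's issue by representation.
The 1/9 is divided into 2 equal shares of 1/18 among Jamal, Rashida.
Jamal predeceased; the 1/18 allotted to Jamal's branch passes to Jamal's issue by representation.
The 1/18 is divided into 2 equal shares of 1/36 among Bashir, Layth.
Bashir is living and takes 1/36.
Layth is living and takes 1/36.
Rashida is living and takes 1/18.
Farouk is living and takes 1/9.
Ibtisam is living and takes 2/9.
Karim is living and takes 2/9.
Ghada is living and takes 2/9.
Umar is living and takes 1/9.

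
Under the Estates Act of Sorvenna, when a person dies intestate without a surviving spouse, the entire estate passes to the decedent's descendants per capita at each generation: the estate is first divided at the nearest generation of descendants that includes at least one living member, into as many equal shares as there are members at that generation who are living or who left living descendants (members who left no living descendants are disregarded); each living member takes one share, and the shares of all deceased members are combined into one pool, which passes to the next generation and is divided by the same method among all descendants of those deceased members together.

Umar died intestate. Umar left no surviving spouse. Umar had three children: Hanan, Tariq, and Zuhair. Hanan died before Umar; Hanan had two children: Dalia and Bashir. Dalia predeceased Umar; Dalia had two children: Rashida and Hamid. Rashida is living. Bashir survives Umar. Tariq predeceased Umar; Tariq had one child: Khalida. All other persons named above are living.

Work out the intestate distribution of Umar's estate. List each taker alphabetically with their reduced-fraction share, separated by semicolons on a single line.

Bashir 2/9; Hamid 1/9; Khalida 2/9; Rashida 1/9; Zuhair 1/3

There is no surviving spouse, so the entire estate passes to Umar's descendants per capita at each generation.
At generation 1 (Hanan, Tariq, Zuhair) there are 3 shares of (1)/3 = 1/3 each.
Living: Zuhair — each takes 1/3.
Deceased: Hanan and Tariq. Their combined 2/3 is pooled and carried to generation 2.
At generation 2 (Dalia, Bashir, Khalida) there are 3 shares of (2/3)/3 = 2/9 each.
Living: Bashir and Khalida — each takes 2/9.
Deceased: Dalia. That 2/9 share is carried to generation 3.
At generation 3 (Rashida, Hamid) there are 2 shares of (2/9)/2 = 1/9 each.
Living: Rashida and Hamid — each takes 1/9.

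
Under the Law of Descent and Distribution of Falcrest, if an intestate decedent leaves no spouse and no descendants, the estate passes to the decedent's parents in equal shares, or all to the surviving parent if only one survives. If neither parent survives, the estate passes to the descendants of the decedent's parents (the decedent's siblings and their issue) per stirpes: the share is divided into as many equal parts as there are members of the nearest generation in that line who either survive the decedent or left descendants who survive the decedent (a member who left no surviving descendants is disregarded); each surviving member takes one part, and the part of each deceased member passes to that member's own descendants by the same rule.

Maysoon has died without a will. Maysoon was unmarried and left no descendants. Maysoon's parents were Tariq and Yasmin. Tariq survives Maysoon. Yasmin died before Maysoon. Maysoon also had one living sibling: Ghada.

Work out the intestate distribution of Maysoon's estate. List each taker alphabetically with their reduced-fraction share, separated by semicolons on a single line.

Tariq 1

Only one parent, Tariq, survives, so Tariq takes the entire estate. The siblings take nothing because a surviving parent has priority.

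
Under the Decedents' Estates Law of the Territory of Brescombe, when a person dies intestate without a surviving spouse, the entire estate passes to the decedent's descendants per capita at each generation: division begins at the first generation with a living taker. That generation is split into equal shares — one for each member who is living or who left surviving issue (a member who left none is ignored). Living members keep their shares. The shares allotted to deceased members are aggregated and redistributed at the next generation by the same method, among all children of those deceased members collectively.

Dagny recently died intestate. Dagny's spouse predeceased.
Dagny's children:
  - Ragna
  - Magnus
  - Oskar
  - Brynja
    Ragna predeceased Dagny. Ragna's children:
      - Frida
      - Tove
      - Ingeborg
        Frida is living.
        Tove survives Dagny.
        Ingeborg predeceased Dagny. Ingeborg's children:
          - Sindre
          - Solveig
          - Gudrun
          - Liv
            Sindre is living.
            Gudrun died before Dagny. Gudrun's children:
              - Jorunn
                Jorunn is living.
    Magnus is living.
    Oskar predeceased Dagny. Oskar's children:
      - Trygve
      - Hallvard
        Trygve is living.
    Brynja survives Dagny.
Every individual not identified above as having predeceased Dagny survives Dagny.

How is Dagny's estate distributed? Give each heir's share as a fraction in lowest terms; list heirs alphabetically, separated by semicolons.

There is no surviving spouse, so the entire estate passes to Dagny's descendants per capita at each generation.
At generation 1 (Ragna, Magnus, Oskar, Brynja) there are 4 shares of (1)/4 = 1/4 each.
Living: Magnus and Brynja — each takes 1/4.
Deceased: Ragna and Oskar. Their combined 1/2 is pooled and carried to generation 2.
At generation 2 (Frida, Tove, Ingeborg, Trygve, Hallvard) there are 5 shares of (1/2)/5 = 1/10 each.
Living: Frida, Tove, Trygve, and Hallvard — each takes 1/10.
Deceased: Ingeborg. That 1/10 share is carried to generation 3.
At generation 3 (Sindre, Solveig, Gudrun, Liv) there are 4 shares of (1/10)/4 = 1/40 each.
Living: Sindre, Solveig, and Liv — each takes 1/40.
Deceased: Gudrun. That 1/40 share is carried to generation 4.
At generation 4 (Jorunn) there are 1 shares of (1/40)/1 = 1/40 each.
Living: Jorunn — each takes 1/40.

Brynja 1/4; Frida 1/10; Hallvard 1/10; Jorunn 1/40; Liv 1/40; Magnus 1/4; Sindre 1/40; Solveig 1/40; Tove 1/10; Trygve 1/10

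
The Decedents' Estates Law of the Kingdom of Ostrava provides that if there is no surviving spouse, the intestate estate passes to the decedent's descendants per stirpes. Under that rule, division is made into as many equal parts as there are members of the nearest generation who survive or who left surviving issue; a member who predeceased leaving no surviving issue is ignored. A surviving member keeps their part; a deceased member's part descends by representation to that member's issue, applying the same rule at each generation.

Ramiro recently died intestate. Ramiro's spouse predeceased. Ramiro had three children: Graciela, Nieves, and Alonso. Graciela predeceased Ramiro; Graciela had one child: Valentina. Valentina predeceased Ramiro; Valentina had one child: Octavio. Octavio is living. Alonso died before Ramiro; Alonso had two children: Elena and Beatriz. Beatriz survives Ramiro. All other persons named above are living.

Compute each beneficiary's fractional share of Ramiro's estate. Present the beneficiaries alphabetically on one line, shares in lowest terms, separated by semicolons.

There is no surviving spouse, so the entire estate passes to Ramiro's descendants per stirpes.
The estate is divided into 3 equal shares of 1/3 among Graciela, Nieves, Alonso.
Graciela predeceased; the 1/3 allotted to Graciela's branch passes to Graciela's issue by representation.
Valentina's line is the sole branch at this level, so the full 1/3 passes to Valentina's issue by representation.
Octavio is the sole taker at this level and receives the full 1/3.
Nieves is living and takes 1/3.
Alonso predeceased; the 1/3 allotted to Alonso's branch passes to Alonso's issue by representation.
The 1/3 is divided into 2 equal shares of 1/6 among Elena, Beatriz.
Elena is living and takes 1/6.
Beatriz is living and takes 1/6.

Beatriz 1/6; Elena 1/6; Nieves 1/3; Octavio 1/3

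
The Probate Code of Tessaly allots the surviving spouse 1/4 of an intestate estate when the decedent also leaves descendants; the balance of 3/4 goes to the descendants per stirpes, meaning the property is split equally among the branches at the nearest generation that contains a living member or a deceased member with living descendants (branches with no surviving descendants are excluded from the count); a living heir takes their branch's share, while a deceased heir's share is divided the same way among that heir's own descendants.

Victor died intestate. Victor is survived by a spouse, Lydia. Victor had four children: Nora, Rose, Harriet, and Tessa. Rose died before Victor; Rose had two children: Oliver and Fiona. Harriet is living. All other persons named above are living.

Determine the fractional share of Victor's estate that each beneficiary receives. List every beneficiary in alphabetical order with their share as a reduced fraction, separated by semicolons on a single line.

Lydia, as surviving spouse, takes 1/4.
The remaining 3/4 passes to Victor's descendants per stirpes.
The 3/4 is divided into 4 equal shares of 3/16 among Nora, Rose, Harriet, Tessa.
Nora is living and takes 3/16.
Rose predeceased; the 3/16 allotted to Rose's branch passes to Rose's issue by representation.
The 3/16 is divided into 2 equal shares of 3/32 among Oliver, Fiona.
Oliver is living and takes 3/32.
Fiona is living and takes 3/32.
Harriet is living and takes 3/16.
Tessa is living and takes 3/16.

Fiona 3/32; Harriet 3/16; Lydia 1/4; Nora 3/16; Oliver 3/32; Tessa 3/16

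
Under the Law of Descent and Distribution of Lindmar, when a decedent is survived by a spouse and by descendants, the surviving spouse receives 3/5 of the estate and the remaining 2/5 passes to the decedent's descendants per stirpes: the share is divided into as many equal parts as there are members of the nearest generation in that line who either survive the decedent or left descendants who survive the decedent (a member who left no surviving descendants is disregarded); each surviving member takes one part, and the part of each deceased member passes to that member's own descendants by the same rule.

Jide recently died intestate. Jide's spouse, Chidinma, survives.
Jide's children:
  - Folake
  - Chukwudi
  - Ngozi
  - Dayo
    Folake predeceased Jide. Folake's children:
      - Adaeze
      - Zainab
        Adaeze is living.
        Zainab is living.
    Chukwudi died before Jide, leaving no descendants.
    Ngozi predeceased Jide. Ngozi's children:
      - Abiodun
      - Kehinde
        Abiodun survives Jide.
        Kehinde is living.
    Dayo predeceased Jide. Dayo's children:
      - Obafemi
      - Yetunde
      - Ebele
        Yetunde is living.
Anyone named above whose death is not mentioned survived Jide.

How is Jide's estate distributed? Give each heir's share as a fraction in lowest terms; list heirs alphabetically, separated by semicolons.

Chidinma, as surviving spouse, takes 3/5.
The remaining 2/5 passes to Jide's descendants per stirpes.
Chukwudi left no surviving issue, so that branch lapses and is disregarded.
The 2/5 is divided into 3 equal shares of 2/15 among Folake, Ngozi, Dayo.
Folake predeceased; the 2/15 allotted to Folake's branch passes to Folake's issue by representation.
The 2/15 is divided into 2 equal shares of 1/15 among Adaeze, Zainab.
Adaeze is living and takes 1/15.
Zainab is living and takes 1/15.
Ngozi predeceased; the 2/15 allotted to Ngozi's branch passes to Ngozi's issue by representation.
The 2/15 is divided into 2 equal shares of 1/15 among Abiodun, Kehinde.
Abiodun is living and takes 1/15.
Kehinde is living and takes 1/15.
Dayo predeceased; the 2/15 allotted to Dayo's branch passes to Dayo's issue by representation.
The 2/15 is divided into 3 equal shares of 2/45 among Obafemi, Yetunde, Ebele.
Obafemi is living and takes 2/45.
Yetunde is living and takes 2/45.
Ebele is living and takes 2/45.

Abiodun 1/15; Adaeze 1/15; Chidinma 3/5; Ebele 2/45; Kehinde 1/15; Obafemi 2/45; Yetunde 2/45; Zainab 1/15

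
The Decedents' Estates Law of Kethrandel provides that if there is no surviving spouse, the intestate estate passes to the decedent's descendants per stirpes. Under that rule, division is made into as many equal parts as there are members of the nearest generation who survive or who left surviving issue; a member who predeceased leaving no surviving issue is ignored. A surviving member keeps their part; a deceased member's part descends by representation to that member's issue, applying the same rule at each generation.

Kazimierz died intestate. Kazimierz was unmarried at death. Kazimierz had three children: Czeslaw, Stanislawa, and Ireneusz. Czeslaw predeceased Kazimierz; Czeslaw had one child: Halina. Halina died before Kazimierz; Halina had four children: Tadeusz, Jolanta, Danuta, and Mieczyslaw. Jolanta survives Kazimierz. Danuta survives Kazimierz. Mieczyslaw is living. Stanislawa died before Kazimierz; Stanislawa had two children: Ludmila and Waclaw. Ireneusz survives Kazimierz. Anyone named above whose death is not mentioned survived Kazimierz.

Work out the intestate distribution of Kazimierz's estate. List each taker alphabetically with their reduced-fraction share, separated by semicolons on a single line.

Danuta 1/12; Ireneusz 1/3; Jolanta 1/12; Ludmila 1/6; Mieczyslaw 1/12; Tadeusz 1/12; Waclaw 1/6

There is no surviving spouse, so the entire estate passes to Kazimierz's descendants per stirpes.
The estate is divided into 3 equal shares of 1/3 among Czeslaw, Stanislawa, Ireneusz.
Czeslaw predeceased; the 1/3 allotted to Czeslaw's branch passes to Czeslaw's issue by representation.
Halina's line is the sole branch at this level, so the full 1/3 passes to Halina's issue by representation.
The 1/3 is divided into 4 equal shares of 1/12 among Tadeusz, Jolanta, Danuta, Mieczyslaw.
Tadeusz is living and takes 1/12.
Jolanta is living and takes 1/12.
Danuta is living and takes 1/12.
Mieczyslaw is living and takes 1/12.
Stanislawa predeceased; the 1/3 allotted to Stanislawa's branch passes to Stanislawa's issue by representation.
The 1/3 is divided into 2 equal shares of 1/6 among Ludmila, Waclaw.
Ludmila is living and takes 1/6.
Waclaw is living and takes 1/6.
Ireneusz is living and takes 1/3.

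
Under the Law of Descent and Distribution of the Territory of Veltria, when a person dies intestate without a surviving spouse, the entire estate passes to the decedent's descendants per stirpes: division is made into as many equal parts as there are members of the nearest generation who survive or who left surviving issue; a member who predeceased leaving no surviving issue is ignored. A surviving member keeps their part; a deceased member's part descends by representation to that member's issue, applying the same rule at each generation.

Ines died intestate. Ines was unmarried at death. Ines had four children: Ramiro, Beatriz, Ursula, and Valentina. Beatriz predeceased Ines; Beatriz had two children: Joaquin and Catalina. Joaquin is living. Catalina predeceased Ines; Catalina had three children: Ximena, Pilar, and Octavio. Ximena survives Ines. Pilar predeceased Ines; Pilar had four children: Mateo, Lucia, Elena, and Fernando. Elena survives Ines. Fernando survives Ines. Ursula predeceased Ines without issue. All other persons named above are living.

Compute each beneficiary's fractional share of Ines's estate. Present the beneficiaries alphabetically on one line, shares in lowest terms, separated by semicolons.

There is no surviving spouse, so the entire estate passes to Ines's descendants per stirpes.
Ursula left no surviving issue, so that branch lapses and is disregarded.
The estate is divided into 3 equal shares of 1/3 among Ramiro, Beatriz, Valentina.
Ramiro is living and takes 1/3.
Beatriz predeceased; the 1/3 allotted to Beatriz's branch passes to Beatriz's issue by representation.
The 1/3 is divided into 2 equal shares of 1/6 among Joaquin, Catalina.
Joaquin is living and takes 1/6.
Catalina predeceased; the 1/6 allotted to Catalina's branch passes to Catalina's issue by representation.
The 1/6 is divided into 3 equal shares of 1/18 among Ximena, Pilar, Octavio.
Ximena is living and takes 1/18.
Pilar predeceased; the 1/18 allotted to Pilar's branch passes to Pilar's issue by representation.
The 1/18 is divided into 4 equal shares of 1/72 among Mateo, Lucia, Elena, Fernando.
Mateo is living and takes 1/72.
Lucia is living and takes 1/72.
Elena is living and takes 1/72.
Fernando is living and takes 1/72.
Octavio is living and takes 1/18.
Valentina is living and takes 1/3.

Elena 1/72; Fernando 1/72; Joaquin 1/6; Lucia 1/72; Mateo 1/72; Octavio 1/18; Ramiro 1/3; Valentina 1/3; Ximena 1/18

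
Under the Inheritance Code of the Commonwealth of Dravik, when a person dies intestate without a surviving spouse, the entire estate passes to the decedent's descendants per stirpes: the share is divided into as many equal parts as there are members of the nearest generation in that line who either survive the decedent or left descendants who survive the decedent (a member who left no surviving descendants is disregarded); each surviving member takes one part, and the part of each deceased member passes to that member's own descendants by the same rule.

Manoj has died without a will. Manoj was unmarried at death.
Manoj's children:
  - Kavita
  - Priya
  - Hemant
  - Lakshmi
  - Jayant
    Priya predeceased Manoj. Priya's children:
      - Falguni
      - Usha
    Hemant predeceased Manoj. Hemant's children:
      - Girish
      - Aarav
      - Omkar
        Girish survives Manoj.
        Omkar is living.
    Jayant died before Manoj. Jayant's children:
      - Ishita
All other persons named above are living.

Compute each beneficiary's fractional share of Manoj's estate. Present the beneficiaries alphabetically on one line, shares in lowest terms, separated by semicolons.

There is no surviving spouse, so the entire estate passes to Manoj's descendants per stirpes.
The estate is divided into 5 equal shares of 1/5 among Kavita, Priya, Hemant, Lakshmi, Jayant.
Kavita is living and takes 1/5.
Priya predeceased; the 1/5 allotted to Priya's branch passes to Priya's issue by representation.
The 1/5 is divided into 2 equal shares of 1/10 among Falguni, Usha.
Falguni is living and takes 1/10.
Usha is living and takes 1/10.
Hemant predeceased; the 1/5 allotted to Hemant's branch passes to Hemant's issue by representation.
The 1/5 is divided into 3 equal shares of 1/15 among Girish, Aarav, Omkar.
Girish is living and takes 1/15.
Aarav is living and takes 1/15.
Omkar is living and takes 1/15.
Lakshmi is living and takes 1/5.
Jayant predeceased; the 1/5 allotted to Jayant's branch passes to Jayant's issue by representation.
Ishita is the sole taker at this level and receives the full 1/5.

Aarav 1/15; Falguni 1/10; Girish 1/15; Ishita 1/5; Kavita 1/5; Lakshmi 1/5; Omkar 1/15; Usha 1/10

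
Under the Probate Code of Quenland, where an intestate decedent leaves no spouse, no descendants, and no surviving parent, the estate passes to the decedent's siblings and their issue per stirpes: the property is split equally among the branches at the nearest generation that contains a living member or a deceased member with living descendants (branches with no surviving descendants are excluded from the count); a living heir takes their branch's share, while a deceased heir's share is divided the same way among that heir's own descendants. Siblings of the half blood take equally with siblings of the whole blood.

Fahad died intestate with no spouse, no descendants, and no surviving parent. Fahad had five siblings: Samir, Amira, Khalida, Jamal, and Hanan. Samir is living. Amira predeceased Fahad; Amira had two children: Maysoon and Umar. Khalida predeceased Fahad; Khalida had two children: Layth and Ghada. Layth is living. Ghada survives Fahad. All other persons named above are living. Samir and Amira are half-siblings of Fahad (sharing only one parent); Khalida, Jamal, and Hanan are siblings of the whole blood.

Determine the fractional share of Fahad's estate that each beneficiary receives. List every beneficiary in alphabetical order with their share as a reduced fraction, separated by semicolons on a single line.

No spouse, descendants, or parent survives, so the estate passes to Fahad's siblings per stirpes.
Half-blood and whole-blood siblings take equally under the stated rule.
The estate is divided into 5 equal shares of 1/5 among Samir, Amira, Khalida, Jamal, Hanan.
Samir is living and takes 1/5.
Amira predeceased; the 1/5 allotted to Amira's branch passes to Amira's issue by representation.
The 1/5 is divided into 2 equal shares of 1/10 among Maysoon, Umar.
Maysoon is living and takes 1/10.
Umar is living and takes 1/10.
Khalida predeceased; the 1/5 allotted to Khalida's branch passes to Khalida's issue by representation.
The 1/5 is divided into 2 equal shares of 1/10 among Layth, Ghada.
Layth is living and takes 1/10.
Ghada is living and takes 1/10.
Jamal is living and takes 1/5.
Hanan is living and takes 1/5.

Ghada 1/10; Hanan 1/5; Jamal 1/5; Layth 1/10; Maysoon 1/10; Samir 1/5; Umar 1/10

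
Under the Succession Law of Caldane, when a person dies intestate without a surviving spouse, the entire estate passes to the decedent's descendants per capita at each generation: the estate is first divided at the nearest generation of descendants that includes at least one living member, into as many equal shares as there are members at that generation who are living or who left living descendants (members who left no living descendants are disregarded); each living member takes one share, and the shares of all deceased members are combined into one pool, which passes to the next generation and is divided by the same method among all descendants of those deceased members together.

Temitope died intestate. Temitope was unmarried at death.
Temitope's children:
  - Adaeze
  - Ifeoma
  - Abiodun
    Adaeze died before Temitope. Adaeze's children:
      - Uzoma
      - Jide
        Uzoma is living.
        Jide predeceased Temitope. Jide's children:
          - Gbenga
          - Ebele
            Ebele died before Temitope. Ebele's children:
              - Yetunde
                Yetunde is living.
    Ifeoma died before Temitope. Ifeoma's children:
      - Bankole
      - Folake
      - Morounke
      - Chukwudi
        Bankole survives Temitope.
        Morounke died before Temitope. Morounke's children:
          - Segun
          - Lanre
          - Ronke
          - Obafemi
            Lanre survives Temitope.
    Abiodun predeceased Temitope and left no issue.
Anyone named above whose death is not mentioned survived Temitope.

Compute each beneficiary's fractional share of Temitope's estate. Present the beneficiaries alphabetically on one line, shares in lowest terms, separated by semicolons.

Bankole 1/6; Chukwudi 1/6; Folake 1/6; Gbenga 1/18; Lanre 1/18; Obafemi 1/18; Ronke 1/18; Segun 1/18; Uzoma 1/6; Yetunde 1/18

There is no surviving spouse, so the entire estate passes to Temitope's descendants per capita at each generation.
No one at generation 1 (Adaeze, Ifeoma) is living; moving to the next generation.
At generation 2 (Uzoma, Jide, Bankole, Folake, Morounke, Chukwudi) there are 6 shares of (1)/6 = 1/6 each.
Living: Uzoma, Bankole, Folake, and Chukwudi — each takes 1/6.
Deceased: Jide and Morounke. Their combined 1/3 is pooled and carried to generation 3.
At generation 3 (Gbenga, Ebele, Segun, Lanre, Ronke, Obafemi) there are 6 shares of (1/3)/6 = 1/18 each.
Living: Gbenga, Segun, Lanre, Ronke, and Obafemi — each takes 1/18.
Deceased: Ebele. That 1/18 share is carried to generation 4.
At generation 4 (Yetunde) there are 1 shares of (1/18)/1 = 1/18 each.
Living: Yetunde — each takes 1/18.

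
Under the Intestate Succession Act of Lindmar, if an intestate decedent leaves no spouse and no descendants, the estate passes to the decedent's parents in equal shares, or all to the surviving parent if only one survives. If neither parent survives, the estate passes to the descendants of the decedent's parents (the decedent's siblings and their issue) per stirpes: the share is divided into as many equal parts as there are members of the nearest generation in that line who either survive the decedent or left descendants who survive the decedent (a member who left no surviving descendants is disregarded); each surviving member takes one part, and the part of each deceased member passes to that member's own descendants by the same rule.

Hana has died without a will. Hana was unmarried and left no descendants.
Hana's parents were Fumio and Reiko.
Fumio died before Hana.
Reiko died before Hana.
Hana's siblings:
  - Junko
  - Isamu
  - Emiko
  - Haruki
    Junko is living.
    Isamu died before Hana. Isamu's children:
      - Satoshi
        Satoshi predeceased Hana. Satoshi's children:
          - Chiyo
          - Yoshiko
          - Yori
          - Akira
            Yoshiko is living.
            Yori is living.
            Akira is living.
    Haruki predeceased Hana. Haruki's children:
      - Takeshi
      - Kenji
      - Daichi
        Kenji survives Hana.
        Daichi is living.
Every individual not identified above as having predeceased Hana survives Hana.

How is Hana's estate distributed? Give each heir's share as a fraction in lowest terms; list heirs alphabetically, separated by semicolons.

Neither parent survives and there are no descendants, so the estate passes to Hana's siblings and their issue per stirpes.
The estate is divided into 4 equal shares of 1/4 among Junko, Isamu, Emiko, Haruki.
Junko is living and takes 1/4.
Isamu predeceased; the 1/4 allotted to Isamu's branch passes to Isamu's issue by representation.
Satoshi's line is the sole branch at this level, so the full 1/4 passes to Satoshi's issue by representation.
The 1/4 is divided into 4 equal shares of 1/16 among Chiyo, Yoshiko, Yori, Akira.
Chiyo is living and takes 1/16.
Yoshiko is living and takes 1/16.
Yori is living and takes 1/16.
Akira is living and takes 1/16.
Emiko is living and takes 1/4.
Haruki predeceased; the 1/4 allotted to Haruki's branch passes to Haruki's issue by representation.
The 1/4 is divided into 3 equal shares of 1/12 among Takeshi, Kenji, Daichi.
Takeshi is living and takes 1/12.
Kenji is living and takes 1/12.
Daichi is living and takes 1/12.

Akira 1/16; Chiyo 1/16; Daichi 1/12; Emiko 1/4; Junko 1/4; Kenji 1/12; Takeshi 1/12; Yori 1/16; Yoshiko 1/16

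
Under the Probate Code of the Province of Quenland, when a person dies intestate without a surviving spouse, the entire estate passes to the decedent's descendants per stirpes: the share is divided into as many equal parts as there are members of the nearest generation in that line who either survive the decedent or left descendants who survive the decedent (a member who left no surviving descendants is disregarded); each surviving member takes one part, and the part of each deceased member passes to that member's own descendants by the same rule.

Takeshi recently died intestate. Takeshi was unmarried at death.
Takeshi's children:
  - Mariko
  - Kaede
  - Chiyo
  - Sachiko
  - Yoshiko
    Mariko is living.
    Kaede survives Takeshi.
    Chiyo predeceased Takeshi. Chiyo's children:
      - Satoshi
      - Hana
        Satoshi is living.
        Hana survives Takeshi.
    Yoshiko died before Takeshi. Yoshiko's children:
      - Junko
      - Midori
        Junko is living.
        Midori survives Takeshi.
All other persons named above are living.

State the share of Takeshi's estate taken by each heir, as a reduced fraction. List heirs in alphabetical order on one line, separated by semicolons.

Hana 1/10; Junko 1/10; Kaede 1/5; Mariko 1/5; Midori 1/10; Sachiko 1/5; Satoshi 1/10

There is no surviving spouse, so the entire estate passes to Takeshi's descendants per stirpes.
The estate is divided into 5 equal shares of 1/5 among Mariko, Kaede, Chiyo, Sachiko, Yoshiko.
Mariko is living and takes 1/5.
Kaede is living and takes 1/5.
Chiyo predeceased; the 1/5 allotted to Chiyo's branch passes to Chiyo's issue by representation.
The 1/5 is divided into 2 equal shares of 1/10 among Satoshi, Hana.
Satoshi is living and takes 1/10.
Hana is living and takes 1/10.
Sachiko is living and takes 1/5.
Yoshiko predeceased; the 1/5 allotted to Yoshiko's branch passes to Yoshiko's issue by representation.
The 1/5 is divided into 2 equal shares of 1/10 among Junko, Midori.
Junko is living and takes 1/10.
Midori is living and takes 1/10.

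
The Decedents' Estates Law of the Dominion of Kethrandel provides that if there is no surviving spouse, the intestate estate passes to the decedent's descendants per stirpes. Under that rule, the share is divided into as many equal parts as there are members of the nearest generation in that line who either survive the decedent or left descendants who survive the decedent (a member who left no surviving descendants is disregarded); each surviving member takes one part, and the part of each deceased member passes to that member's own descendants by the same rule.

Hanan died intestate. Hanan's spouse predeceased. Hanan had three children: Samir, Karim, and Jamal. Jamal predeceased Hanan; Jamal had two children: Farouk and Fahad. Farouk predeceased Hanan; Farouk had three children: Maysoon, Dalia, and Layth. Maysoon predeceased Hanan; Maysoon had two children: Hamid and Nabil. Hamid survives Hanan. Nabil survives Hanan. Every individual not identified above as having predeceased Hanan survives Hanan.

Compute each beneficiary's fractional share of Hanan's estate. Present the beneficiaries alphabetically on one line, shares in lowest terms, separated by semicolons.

Dalia 1/18; Fahad 1/6; Hamid 1/36; Karim 1/3; Layth 1/18; Nabil 1/36; Samir 1/3

There is no surviving spouse, so the entire estate passes to Hanan's descendants per stirpes.
The estate is divided into 3 equal shares of 1/3 among Samir, Karim, Jamal.
Samir is living and takes 1/3.
Karim is living and takes 1/3.
Jamal predeceased; the 1/3 allotted to Jamal's branch passes to Jamal's issue by representation.
The 1/3 is divided into 2 equal shares of 1/6 among Farouk, Fahad.
Farouk predeceased; the 1/6 allotted to Farouk's branch passes to Farouk's issue by representation.
The 1/6 is divided into 3 equal shares of 1/18 among Maysoon, Dalia, Layth.
Maysoon predeceased; the 1/18 allotted to Maysoon's branch passes to Maysoon's issue by representation.
The 1/18 is divided into 2 equal shares of 1/36 among Hamid, Nabil.
Hamid is living and takes 1/36.
Nabil is living and takes 1/36.
Dalia is living and takes 1/18.
Layth is living and takes 1/18.
Fahad is living and takes 1/6.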